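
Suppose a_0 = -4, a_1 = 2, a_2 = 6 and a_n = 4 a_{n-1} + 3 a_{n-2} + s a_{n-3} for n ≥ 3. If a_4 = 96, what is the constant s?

a_3 = 30 - 4s
a_4 = 138 - 14s
So 138 - 14s = 96, giving s = 3.

3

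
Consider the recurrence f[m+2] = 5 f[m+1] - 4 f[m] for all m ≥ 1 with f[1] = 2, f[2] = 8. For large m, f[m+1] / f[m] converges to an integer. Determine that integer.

The characteristic equation is r^2 - 5r + 4 = 0, which factors as (r - 4)(r - 1) = 0.
So the roots are 4 and 1. Since |4| > |1| and the coefficient of 4^m is non-zero, the ratio tends to 4.

4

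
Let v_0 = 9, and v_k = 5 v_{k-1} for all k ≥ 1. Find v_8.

v_1 = 5*9 = 45
v_2 = 5*45 = 225
v_3 = 5*225 = 1125
v_4 = 5*1125 = 5625
v_5 = 5*5625 = 28125
v_6 = 5*28125 = 140625
v_7 = 5*140625 = 703125
v_8 = 5*703125 = 3515625

3515625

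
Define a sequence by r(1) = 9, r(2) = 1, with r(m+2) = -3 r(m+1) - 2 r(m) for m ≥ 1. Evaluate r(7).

-621

r(3) = -3*1 - 2*9 = -21
r(4) = -3*(-21) - 2*1 = 61
r(5) = -3*61 - 2*(-21) = -141
r(6) = -3*(-141) - 2*61 = 301
r(7) = -3*301 - 2*(-141) = -621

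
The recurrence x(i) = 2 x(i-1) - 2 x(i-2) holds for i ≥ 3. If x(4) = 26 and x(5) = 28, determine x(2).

-1

Rearranging, x(i-2) = (x(i) - 2 x(i-1)) / -2.
x(3) = (28 - 2(26)) / -2 = -24/-2 = 12
x(2) = (26 - 2(12)) / -2 = 2/-2 = -1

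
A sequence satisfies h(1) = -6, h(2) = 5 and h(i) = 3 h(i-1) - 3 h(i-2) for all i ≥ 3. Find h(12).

-5589

h(3) = 3*5 - 3*(-6) = 33
h(4) = 3*33 - 3*5 = 84
h(5) = 3*84 - 3*33 = 153
h(6) = 3*153 - 3*84 = 207
h(7) = 3*207 - 3*153 = 162
h(8) = 3*162 - 3*207 = -135
h(9) = 3*(-135) - 3*162 = -891
h(10) = 3*(-891) - 3*(-135) = -2268
h(11) = 3*(-2268) - 3*(-891) = -4131
h(12) = 3*(-4131) - 3*(-2268) = -5589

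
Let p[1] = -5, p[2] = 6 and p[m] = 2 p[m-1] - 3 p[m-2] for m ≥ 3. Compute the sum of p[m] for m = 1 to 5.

55

p[3] = 2·6 - 3·(-5) = 27
p[4] = 2·27 - 3·6 = 36
p[5] = 2·36 - 3·27 = -9
Sum = (-5) + 6 + 27 + 36 + (-9) = 55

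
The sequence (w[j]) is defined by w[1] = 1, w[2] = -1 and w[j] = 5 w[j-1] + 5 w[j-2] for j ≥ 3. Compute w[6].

w[3] = 5·(-1) + 5·1 = 0
w[4] = 5·0 + 5·(-1) = -5
w[5] = 5·(-5) + 5·0 = -25
w[6] = 5·(-25) + 5·(-5) = -150

-150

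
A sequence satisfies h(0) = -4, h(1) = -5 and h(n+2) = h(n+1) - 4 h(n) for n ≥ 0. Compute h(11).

-65

h(2) = (-5) - 4·(-4) = 11
h(3) = 11 - 4·(-5) = 31
h(4) = 31 - 4·11 = -13
h(5) = (-13) - 4·31 = -137
h(6) = (-137) - 4·(-13) = -85
h(7) = (-85) - 4·(-137) = 463
h(8) = 463 - 4·(-85) = 803
h(9) = 803 - 4·463 = -1049
h(10) = (-1049) - 4·803 = -4261
h(11) = (-4261) - 4·(-1049) = -65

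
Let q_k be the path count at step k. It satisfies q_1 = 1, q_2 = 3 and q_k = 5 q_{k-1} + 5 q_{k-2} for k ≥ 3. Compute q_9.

q_3 = 5*3 + 5*1 = 20
q_4 = 5*20 + 5*3 = 115
q_5 = 5*115 + 5*20 = 675
q_6 = 5*675 + 5*115 = 3950
q_7 = 5*3950 + 5*675 = 23125
q_8 = 5*23125 + 5*3950 = 135375
q_9 = 5*135375 + 5*23125 = 792500

792500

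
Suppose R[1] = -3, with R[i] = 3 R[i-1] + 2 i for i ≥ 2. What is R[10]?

R[2] = 3*(-3) + 4 = -5
R[3] = 3*(-5) + 6 = -9
R[4] = 3*(-9) + 8 = -19
R[5] = 3*(-19) + 10 = -47
R[6] = 3*(-47) + 12 = -129
R[7] = 3*(-129) + 14 = -373
R[8] = 3*(-373) + 16 = -1103
R[9] = 3*(-1103) + 18 = -3291
R[10] = 3*(-3291) + 20 = -9853

-9853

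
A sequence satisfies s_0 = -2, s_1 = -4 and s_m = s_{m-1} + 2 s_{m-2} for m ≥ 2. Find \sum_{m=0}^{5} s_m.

s_2 = (-4) + 2*(-2) = -8
s_3 = (-8) + 2*(-4) = -16
s_4 = (-16) + 2*(-8) = -32
s_5 = (-32) + 2*(-16) = -64
Sum = (-2) + (-4) + (-8) + (-16) + (-32) + (-64) = -126

-126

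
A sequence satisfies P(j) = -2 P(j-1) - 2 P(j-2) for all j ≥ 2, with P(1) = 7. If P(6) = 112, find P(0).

7

Let P(0) = x.
P(2) = -14 - 2x
P(3) = 14 + 4x
P(4) = -4x
P(5) = -28
P(6) = 56 + 8x
So 56 + 8x = 112, giving x = 7.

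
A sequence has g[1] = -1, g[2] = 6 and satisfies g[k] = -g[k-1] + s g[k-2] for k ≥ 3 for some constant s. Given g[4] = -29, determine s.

-5

g[3] = -6 - s
g[4] = 6 + 7s
So 6 + 7s = -29, giving s = -5.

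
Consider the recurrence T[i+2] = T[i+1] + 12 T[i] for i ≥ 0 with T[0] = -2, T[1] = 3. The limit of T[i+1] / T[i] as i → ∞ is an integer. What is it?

The characteristic equation is r^2 - r - 12 = 0, which factors as (r - 4)(r + 3) = 0.
So the roots are 4 and -3. Since |4| > |-3| and the coefficient of 4^i is non-zero, the ratio tends to 4.

4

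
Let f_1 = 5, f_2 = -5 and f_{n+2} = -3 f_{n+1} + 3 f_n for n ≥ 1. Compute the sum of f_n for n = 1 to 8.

f_3 = -3*(-5) + 3*5 = 30
f_4 = -3*30 + 3*(-5) = -105
f_5 = -3*(-105) + 3*30 = 405
f_6 = -3*405 + 3*(-105) = -1530
f_7 = -3*(-1530) + 3*405 = 5805
f_8 = -3*5805 + 3*(-1530) = -22005
Sum = 5 + (-5) + 30 + (-105) + 405 + (-1530) + 5805 + (-22005) = -17400

-17400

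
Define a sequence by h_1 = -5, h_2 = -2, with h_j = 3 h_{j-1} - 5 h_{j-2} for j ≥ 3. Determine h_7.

-581

h_3 = 3·(-2) - 5·(-5) = 19
h_4 = 3·19 - 5·(-2) = 67
h_5 = 3·67 - 5·19 = 106
h_6 = 3·106 - 5·67 = -17
h_7 = 3·(-17) - 5·106 = -581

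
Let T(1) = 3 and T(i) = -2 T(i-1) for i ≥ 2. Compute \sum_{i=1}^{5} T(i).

T(2) = -2·3 = -6
T(3) = -2·(-6) = 12
T(4) = -2·12 = -24
T(5) = -2·(-24) = 48
Sum = 3 + (-6) + 12 + (-24) + 48 = 33

33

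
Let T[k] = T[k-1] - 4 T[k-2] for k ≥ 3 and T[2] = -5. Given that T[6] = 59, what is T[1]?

Let T[1] = v.
T[3] = -5 - 4v
T[4] = 15 - 4v
T[5] = 35 + 12v
T[6] = -25 + 28v
So -25 + 28v = 59, giving v = 3.

3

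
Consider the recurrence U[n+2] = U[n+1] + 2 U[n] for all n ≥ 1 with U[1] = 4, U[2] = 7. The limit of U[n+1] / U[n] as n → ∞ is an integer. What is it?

2

The characteristic equation is r^2 - r - 2 = 0, which factors as (r - 2)(r + 1) = 0.
So the roots are 2 and -1. Since |2| > |-1| and the coefficient of 2^n is non-zero, the ratio tends to 2.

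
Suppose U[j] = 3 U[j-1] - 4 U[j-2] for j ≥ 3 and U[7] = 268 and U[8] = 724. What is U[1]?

2

Rearranging, U[j-2] = (U[j] - 3 U[j-1]) / -4.
U[6] = (724 - 3·268) / -4 = -80/-4 = 20
U[5] = (268 - 3·20) / -4 = 208/-4 = -52
U[4] = (20 - 3·(-52)) / -4 = 176/-4 = -44
U[3] = (-52 - 3·(-44)) / -4 = 80/-4 = -20
U[2] = (-44 - 3·(-20)) / -4 = 16/-4 = -4
U[1] = (-20 - 3·(-4)) / -4 = -8/-4 = 2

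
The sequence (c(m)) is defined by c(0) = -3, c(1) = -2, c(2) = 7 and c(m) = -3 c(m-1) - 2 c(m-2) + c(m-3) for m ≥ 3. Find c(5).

-85

c(3) = -3·7 - 2·(-2) + (-3) = -20
c(4) = -3·(-20) - 2·7 + (-2) = 44
c(5) = -3·44 - 2·(-20) + 7 = -85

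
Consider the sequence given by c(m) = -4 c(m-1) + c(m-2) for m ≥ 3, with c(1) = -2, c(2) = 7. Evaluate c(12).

13168063

c(3) = -4(7) + (-2) = -30
c(4) = -4(-30) + 7 = 127
c(5) = -4(127) + (-30) = -538
c(6) = -4(-538) + 127 = 2279
c(7) = -4(2279) + (-538) = -9654
c(8) = -4(-9654) + 2279 = 40895
c(9) = -4(40895) + (-9654) = -173234
c(10) = -4(-173234) + 40895 = 733831
c(11) = -4(733831) + (-173234) = -3108558
c(12) = -4(-3108558) + 733831 = 13168063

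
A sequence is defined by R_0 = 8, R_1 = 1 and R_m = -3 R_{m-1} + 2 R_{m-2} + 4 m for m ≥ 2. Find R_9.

R_2 = -3·1 + 2·8 + 8 = 21
R_3 = -3·21 + 2·1 + 12 = -49
R_4 = -3·(-49) + 2·21 + 16 = 205
R_5 = -3·205 + 2·(-49) + 20 = -693
R_6 = -3·(-693) + 2·205 + 24 = 2513
R_7 = -3·2513 + 2·(-693) + 28 = -8897
R_8 = -3·(-8897) + 2·2513 + 32 = 31749
R_9 = -3·31749 + 2·(-8897) + 36 = -113005

-113005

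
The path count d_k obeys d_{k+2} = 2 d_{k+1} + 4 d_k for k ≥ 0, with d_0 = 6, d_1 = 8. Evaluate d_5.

d_2 = 2*8 + 4*6 = 40
d_3 = 2*40 + 4*8 = 112
d_4 = 2*112 + 4*40 = 384
d_5 = 2*384 + 4*112 = 1216

1216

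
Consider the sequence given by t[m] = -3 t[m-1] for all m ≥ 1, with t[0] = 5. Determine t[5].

-1215

t[1] = -3(5) = -15
t[2] = -3(-15) = 45
t[3] = -3(45) = -135
t[4] = -3(-135) = 405
t[5] = -3(405) = -1215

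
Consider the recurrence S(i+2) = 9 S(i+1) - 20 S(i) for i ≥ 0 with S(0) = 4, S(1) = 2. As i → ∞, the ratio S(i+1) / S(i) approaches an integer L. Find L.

The characteristic equation is r^2 - 9r + 20 = 0, which factors as (r - 5)(r - 4) = 0.
So the roots are 5 and 4. Since |5| > |4| and the coefficient of 5^i is non-zero, the ratio tends to 5.

5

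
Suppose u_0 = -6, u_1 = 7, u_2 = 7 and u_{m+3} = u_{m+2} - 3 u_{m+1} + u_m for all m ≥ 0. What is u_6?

115

u_3 = 7 - 3*7 + (-6) = -20
u_4 = (-20) - 3*7 + 7 = -34
u_5 = (-34) - 3*(-20) + 7 = 33
u_6 = 33 - 3*(-34) + (-20) = 115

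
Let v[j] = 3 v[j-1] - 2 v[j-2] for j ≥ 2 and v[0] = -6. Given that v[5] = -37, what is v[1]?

Let v[1] = y.
v[2] = 12 + 3y
v[3] = 36 + 7y
v[4] = 84 + 15y
v[5] = 180 + 31y
So 180 + 31y = -37, giving y = -7.

-7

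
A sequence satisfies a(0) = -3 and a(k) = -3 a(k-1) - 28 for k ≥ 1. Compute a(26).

The fixed point is -28/(1 + 3) = -7, so a(k) + 7 = -3(a(k-1) + 7).
Hence a(k) = 4·(-3)^k - 7.
a(26) = 4·(-3)^{26} - 7 = 4·2541865828329 - 7 = 10167463313309.

10167463313309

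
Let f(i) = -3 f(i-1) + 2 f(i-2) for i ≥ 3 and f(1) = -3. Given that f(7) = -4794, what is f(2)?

8

Let f(2) = x.
f(3) = -6 - 3x
f(4) = 18 + 11x
f(5) = -66 - 39x
f(6) = 234 + 139x
f(7) = -834 - 495x
So -834 - 495x = -4794, giving x = 8.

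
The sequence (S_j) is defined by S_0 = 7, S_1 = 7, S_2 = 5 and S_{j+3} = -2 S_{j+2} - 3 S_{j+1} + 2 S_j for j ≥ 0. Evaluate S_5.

S_3 = -2(5) - 3(7) + 2(7) = -17
S_4 = -2(-17) - 3(5) + 2(7) = 33
S_5 = -2(33) - 3(-17) + 2(5) = -5

-5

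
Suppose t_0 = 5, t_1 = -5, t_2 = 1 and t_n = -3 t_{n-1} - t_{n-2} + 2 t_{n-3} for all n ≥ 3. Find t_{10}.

t_3 = -3·1 - (-5) + 2·5 = 12
t_4 = -3·12 - 1 + 2·(-5) = -47
t_5 = -3·(-47) - 12 + 2·1 = 131
t_6 = -3·131 - (-47) + 2·12 = -322
t_7 = -3·(-322) - 131 + 2·(-47) = 741
t_8 = -3·741 - (-322) + 2·131 = -1639
t_9 = -3·(-1639) - 741 + 2·(-322) = 3532
t_{10} = -3·3532 - (-1639) + 2·741 = -7475

-7475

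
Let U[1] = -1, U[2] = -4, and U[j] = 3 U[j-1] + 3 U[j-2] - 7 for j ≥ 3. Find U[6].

U[3] = 3·(-4) + 3·(-1) - 7 = -22
U[4] = 3·(-22) + 3·(-4) - 7 = -85
U[5] = 3·(-85) + 3·(-22) - 7 = -328
U[6] = 3·(-328) + 3·(-85) - 7 = -1246

-1246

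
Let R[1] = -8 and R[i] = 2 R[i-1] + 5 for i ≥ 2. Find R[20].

The fixed point is 5/(1 - 2) = -5, so R[i] + 5 = 2(R[i-1] + 5).
Hence R[i] = -3·2^{i-1} - 5.
R[20] = -3·2^{19} - 5 = -3·524288 - 5 = -1572869.

-1572869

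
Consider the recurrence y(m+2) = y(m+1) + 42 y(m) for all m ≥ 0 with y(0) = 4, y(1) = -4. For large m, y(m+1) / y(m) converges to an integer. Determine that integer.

7

The characteristic equation is r^2 - r - 42 = 0, which factors as (r - 7)(r + 6) = 0.
So the roots are 7 and -6. Since |7| > |-6| and the coefficient of 7^m is non-zero, the ratio tends to 7.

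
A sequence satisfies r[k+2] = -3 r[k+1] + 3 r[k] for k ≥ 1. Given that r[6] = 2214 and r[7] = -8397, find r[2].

Rearranging, r[k-2] = (r[k] + 3 r[k-1]) / 3.
r[5] = (-8397 + 3·2214) / 3 = -1755/3 = -585
r[4] = (2214 + 3·(-585)) / 3 = 459/3 = 153
r[3] = (-585 + 3·153) / 3 = -126/3 = -42
r[2] = (153 + 3·(-42)) / 3 = 27/3 = 9

9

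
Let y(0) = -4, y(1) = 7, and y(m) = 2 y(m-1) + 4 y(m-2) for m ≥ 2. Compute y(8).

y(2) = 2*7 + 4*(-4) = -2
y(3) = 2*(-2) + 4*7 = 24
y(4) = 2*24 + 4*(-2) = 40
y(5) = 2*40 + 4*24 = 176
y(6) = 2*176 + 4*40 = 512
y(7) = 2*512 + 4*176 = 1728
y(8) = 2*1728 + 4*512 = 5504

5504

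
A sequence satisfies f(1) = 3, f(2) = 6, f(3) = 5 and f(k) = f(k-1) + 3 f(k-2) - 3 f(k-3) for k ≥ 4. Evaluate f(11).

f(4) = 5 + 3(6) - 3(3) = 14
f(5) = 14 + 3(5) - 3(6) = 11
f(6) = 11 + 3(14) - 3(5) = 38
f(7) = 38 + 3(11) - 3(14) = 29
f(8) = 29 + 3(38) - 3(11) = 110
f(9) = 110 + 3(29) - 3(38) = 83
f(10) = 83 + 3(110) - 3(29) = 326
f(11) = 326 + 3(83) - 3(110) = 245

245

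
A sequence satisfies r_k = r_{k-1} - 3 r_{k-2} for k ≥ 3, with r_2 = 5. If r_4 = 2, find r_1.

Let r_1 = w.
r_3 = 5 - 3w
r_4 = -10 - 3w
So -10 - 3w = 2, giving w = -4.

-4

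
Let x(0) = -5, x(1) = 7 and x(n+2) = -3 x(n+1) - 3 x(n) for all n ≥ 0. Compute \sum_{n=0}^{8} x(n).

x(2) = -3*7 - 3*(-5) = -6
x(3) = -3*(-6) - 3*7 = -3
x(4) = -3*(-3) - 3*(-6) = 27
x(5) = -3*27 - 3*(-3) = -72
x(6) = -3*(-72) - 3*27 = 135
x(7) = -3*135 - 3*(-72) = -189
x(8) = -3*(-189) - 3*135 = 162
Sum = (-5) + 7 + (-6) + (-3) + 27 + (-72) + 135 + (-189) + 162 = 56

56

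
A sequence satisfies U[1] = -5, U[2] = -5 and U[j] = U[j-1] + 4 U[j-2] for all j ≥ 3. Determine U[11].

-37945

U[3] = (-5) + 4(-5) = -25
U[4] = (-25) + 4(-5) = -45
U[5] = (-45) + 4(-25) = -145
U[6] = (-145) + 4(-45) = -325
U[7] = (-325) + 4(-145) = -905
U[8] = (-905) + 4(-325) = -2205
U[9] = (-2205) + 4(-905) = -5825
U[10] = (-5825) + 4(-2205) = -14645
U[11] = (-14645) + 4(-5825) = -37945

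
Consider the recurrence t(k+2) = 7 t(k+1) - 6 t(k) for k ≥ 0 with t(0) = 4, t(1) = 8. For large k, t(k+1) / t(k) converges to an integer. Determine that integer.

The characteristic equation is r^2 - 7r + 6 = 0, which factors as (r - 6)(r - 1) = 0.
So the roots are 6 and 1. Since |6| > |1| and the coefficient of 6^k is non-zero, the ratio tends to 6.

6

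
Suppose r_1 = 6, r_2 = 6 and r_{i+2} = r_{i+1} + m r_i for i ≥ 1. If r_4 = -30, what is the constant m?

-3

r_3 = 6 + 6m
r_4 = 6 + 12m
So 6 + 12m = -30, giving m = -3.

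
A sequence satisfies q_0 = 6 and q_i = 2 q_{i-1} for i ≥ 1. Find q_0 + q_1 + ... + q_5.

q_1 = 2·6 = 12
q_2 = 2·12 = 24
q_3 = 2·24 = 48
q_4 = 2·48 = 96
q_5 = 2·96 = 192
Sum = 6 + 12 + 24 + 48 + 96 + 192 = 378

378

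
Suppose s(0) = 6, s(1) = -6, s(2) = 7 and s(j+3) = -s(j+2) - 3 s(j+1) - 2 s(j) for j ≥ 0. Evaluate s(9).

31

s(3) = -7 - 3(-6) - 2(6) = -1
s(4) = -(-1) - 3(7) - 2(-6) = -8
s(5) = -(-8) - 3(-1) - 2(7) = -3
s(6) = -(-3) - 3(-8) - 2(-1) = 29
s(7) = -29 - 3(-3) - 2(-8) = -4
s(8) = -(-4) - 3(29) - 2(-3) = -77
s(9) = -(-77) - 3(-4) - 2(29) = 31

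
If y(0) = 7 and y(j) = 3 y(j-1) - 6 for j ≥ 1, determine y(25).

The fixed point is -6/(1 - 3) = 3, so y(j) - 3 = 3(y(j-1) - 3).
Hence y(j) = 4·3^j + 3.
y(25) = 4·3^{25} + 3 = 4·847288609443 + 3 = 3389154437775.

3389154437775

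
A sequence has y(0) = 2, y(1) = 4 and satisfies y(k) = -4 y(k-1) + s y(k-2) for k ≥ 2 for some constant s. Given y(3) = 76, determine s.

-3

y(2) = -16 + 2s
y(3) = 64 - 4s
So 64 - 4s = 76, giving s = -3.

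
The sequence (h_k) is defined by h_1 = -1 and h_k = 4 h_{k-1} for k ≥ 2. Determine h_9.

h_2 = 4*(-1) = -4
h_3 = 4*(-4) = -16
h_4 = 4*(-16) = -64
h_5 = 4*(-64) = -256
h_6 = 4*(-256) = -1024
h_7 = 4*(-1024) = -4096
h_8 = 4*(-4096) = -16384
h_9 = 4*(-16384) = -65536

-65536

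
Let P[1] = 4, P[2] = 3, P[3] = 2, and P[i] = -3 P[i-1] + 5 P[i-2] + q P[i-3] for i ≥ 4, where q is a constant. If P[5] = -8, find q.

P[4] = 9 + 4q
P[5] = -17 - 9q
So -17 - 9q = -8, giving q = -1.

-1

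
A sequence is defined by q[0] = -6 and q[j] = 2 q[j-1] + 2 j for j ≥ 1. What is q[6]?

q[1] = 2(-6) + 2 = -10
q[2] = 2(-10) + 4 = -16
q[3] = 2(-16) + 6 = -26
q[4] = 2(-26) + 8 = -44
q[5] = 2(-44) + 10 = -78
q[6] = 2(-78) + 12 = -144

-144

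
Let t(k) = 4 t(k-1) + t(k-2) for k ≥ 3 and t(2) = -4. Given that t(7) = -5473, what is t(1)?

-1

Let t(1) = z.
t(3) = -16 + z
t(4) = -68 + 4z
t(5) = -288 + 17z
t(6) = -1220 + 72z
t(7) = -5168 + 305z
So -5168 + 305z = -5473, giving z = -1.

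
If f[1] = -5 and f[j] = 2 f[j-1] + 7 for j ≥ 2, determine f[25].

33554425

The fixed point is 7/(1 - 2) = -7, so f[j] + 7 = 2(f[j-1] + 7).
Hence f[j] = 2·2^{j-1} - 7.
f[25] = 2·2^{24} - 7 = 2·16777216 - 7 = 33554425.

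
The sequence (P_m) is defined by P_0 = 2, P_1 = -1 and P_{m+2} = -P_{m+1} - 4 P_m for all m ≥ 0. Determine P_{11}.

P_2 = -(-1) - 4*2 = -7
P_3 = -(-7) - 4*(-1) = 11
P_4 = -11 - 4*(-7) = 17
P_5 = -17 - 4*11 = -61
P_6 = -(-61) - 4*17 = -7
P_7 = -(-7) - 4*(-61) = 251
P_8 = -251 - 4*(-7) = -223
P_9 = -(-223) - 4*251 = -781
P_{10} = -(-781) - 4*(-223) = 1673
P_{11} = -1673 - 4*(-781) = 1451

1451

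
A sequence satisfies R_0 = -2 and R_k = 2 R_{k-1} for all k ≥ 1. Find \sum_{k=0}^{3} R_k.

R_1 = 2·(-2) = -4
R_2 = 2·(-4) = -8
R_3 = 2·(-8) = -16
Sum = (-2) + (-4) + (-8) + (-16) = -30

-30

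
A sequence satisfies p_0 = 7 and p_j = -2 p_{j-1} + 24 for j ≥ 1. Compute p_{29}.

536870920

The fixed point is 24/(1 + 2) = 8, so p_j - 8 = -2(p_{j-1} - 8).
Hence p_j = -1·(-2)^j + 8.
p_{29} = -1·(-2)^{29} + 8 = -1·-536870912 + 8 = 536870920.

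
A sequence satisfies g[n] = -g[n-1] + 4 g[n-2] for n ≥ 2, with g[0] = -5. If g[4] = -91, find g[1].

Let g[1] = y.
g[2] = -20 - y
g[3] = 20 + 5y
g[4] = -100 - 9y
So -100 - 9y = -91, giving y = -1.

-1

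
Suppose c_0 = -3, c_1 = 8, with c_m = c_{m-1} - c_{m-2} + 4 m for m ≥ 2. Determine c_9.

c_2 = 8 - (-3) + 8 = 19
c_3 = 19 - 8 + 12 = 23
c_4 = 23 - 19 + 16 = 20
c_5 = 20 - 23 + 20 = 17
c_6 = 17 - 20 + 24 = 21
c_7 = 21 - 17 + 28 = 32
c_8 = 32 - 21 + 32 = 43
c_9 = 43 - 32 + 36 = 47

47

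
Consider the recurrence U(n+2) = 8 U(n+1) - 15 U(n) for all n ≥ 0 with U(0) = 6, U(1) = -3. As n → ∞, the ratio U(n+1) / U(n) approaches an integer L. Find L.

The characteristic equation is r^2 - 8r + 15 = 0, which factors as (r - 5)(r - 3) = 0.
So the roots are 5 and 3. Since |5| > |3| and the coefficient of 5^n is non-zero, the ratio tends to 5.

5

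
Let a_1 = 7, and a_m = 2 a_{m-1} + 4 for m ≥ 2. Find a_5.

a_2 = 2·7 + 4 = 18
a_3 = 2·18 + 4 = 40
a_4 = 2·40 + 4 = 84
a_5 = 2·84 + 4 = 172

172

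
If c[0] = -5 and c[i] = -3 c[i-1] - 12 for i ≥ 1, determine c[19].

2324522931

The fixed point is -12/(1 + 3) = -3, so c[i] + 3 = -3(c[i-1] + 3).
Hence c[i] = -2·(-3)^i - 3.
c[19] = -2·(-3)^{19} - 3 = -2·-1162261467 - 3 = 2324522931.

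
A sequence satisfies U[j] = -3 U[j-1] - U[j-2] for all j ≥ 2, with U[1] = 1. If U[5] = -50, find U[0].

-5

Let U[0] = z.
U[2] = -3 - z
U[3] = 8 + 3z
U[4] = -21 - 8z
U[5] = 55 + 21z
So 55 + 21z = -50, giving z = -5.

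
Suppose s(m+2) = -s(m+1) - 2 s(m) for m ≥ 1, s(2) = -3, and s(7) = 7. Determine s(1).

Let s(1) = z.
s(3) = 3 - 2z
s(4) = 3 + 2z
s(5) = -9 + 2z
s(6) = 3 - 6z
s(7) = 15 + 2z
So 15 + 2z = 7, giving z = -4.

-4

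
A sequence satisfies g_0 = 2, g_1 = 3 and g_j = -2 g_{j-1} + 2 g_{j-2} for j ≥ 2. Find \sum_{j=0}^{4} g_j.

-11

g_2 = -2·3 + 2·2 = -2
g_3 = -2·(-2) + 2·3 = 10
g_4 = -2·10 + 2·(-2) = -24
Sum = 2 + 3 + (-2) + 10 + (-24) = -11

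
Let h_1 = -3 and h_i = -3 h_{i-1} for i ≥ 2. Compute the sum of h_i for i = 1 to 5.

-183

h_2 = -3*(-3) = 9
h_3 = -3*9 = -27
h_4 = -3*(-27) = 81
h_5 = -3*81 = -243
Sum = (-3) + 9 + (-27) + 81 + (-243) = -183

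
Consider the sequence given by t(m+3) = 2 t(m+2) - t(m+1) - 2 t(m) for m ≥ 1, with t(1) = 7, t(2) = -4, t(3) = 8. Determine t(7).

t(4) = 2*8 - (-4) - 2*7 = 6
t(5) = 2*6 - 8 - 2*(-4) = 12
t(6) = 2*12 - 6 - 2*8 = 2
t(7) = 2*2 - 12 - 2*6 = -20

-20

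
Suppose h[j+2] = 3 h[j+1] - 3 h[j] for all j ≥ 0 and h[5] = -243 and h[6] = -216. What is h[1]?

Rearranging, h[j-2] = (h[j] - 3 h[j-1]) / -3.
h[4] = (-216 - 3(-243)) / -3 = 513/-3 = -171
h[3] = (-243 - 3(-171)) / -3 = 270/-3 = -90
h[2] = (-171 - 3(-90)) / -3 = 99/-3 = -33
h[1] = (-90 - 3(-33)) / -3 = 9/-3 = -3

-3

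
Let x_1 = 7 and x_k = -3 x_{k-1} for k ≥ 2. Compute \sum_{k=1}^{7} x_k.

x_2 = -3(7) = -21
x_3 = -3(-21) = 63
x_4 = -3(63) = -189
x_5 = -3(-189) = 567
x_6 = -3(567) = -1701
x_7 = -3(-1701) = 5103
Sum = 7 + (-21) + 63 + (-189) + 567 + (-1701) + 5103 = 3829

3829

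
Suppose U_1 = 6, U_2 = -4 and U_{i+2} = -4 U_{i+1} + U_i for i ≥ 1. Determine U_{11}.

U_3 = -4·(-4) + 6 = 22
U_4 = -4·22 + (-4) = -92
U_5 = -4·(-92) + 22 = 390
U_6 = -4·390 + (-92) = -1652
U_7 = -4·(-1652) + 390 = 6998
U_8 = -4·6998 + (-1652) = -29644
U_9 = -4·(-29644) + 6998 = 125574
U_{10} = -4·125574 + (-29644) = -531940
U_{11} = -4·(-531940) + 125574 = 2253334

2253334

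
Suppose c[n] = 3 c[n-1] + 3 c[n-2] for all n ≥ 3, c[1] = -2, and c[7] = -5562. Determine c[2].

Let c[2] = v.
c[3] = -6 + 3v
c[4] = -18 + 12v
c[5] = -72 + 45v
c[6] = -270 + 171v
c[7] = -1026 + 648v
So -1026 + 648v = -5562, giving v = -7.

-7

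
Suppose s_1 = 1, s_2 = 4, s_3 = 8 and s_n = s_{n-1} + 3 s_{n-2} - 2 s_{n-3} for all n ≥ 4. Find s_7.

s_4 = 8 + 3·4 - 2·1 = 18
s_5 = 18 + 3·8 - 2·4 = 34
s_6 = 34 + 3·18 - 2·8 = 72
s_7 = 72 + 3·34 - 2·18 = 138

138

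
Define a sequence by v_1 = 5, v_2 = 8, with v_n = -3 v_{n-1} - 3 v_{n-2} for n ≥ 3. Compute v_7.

-135

v_3 = -3*8 - 3*5 = -39
v_4 = -3*(-39) - 3*8 = 93
v_5 = -3*93 - 3*(-39) = -162
v_6 = -3*(-162) - 3*93 = 207
v_7 = -3*207 - 3*(-162) = -135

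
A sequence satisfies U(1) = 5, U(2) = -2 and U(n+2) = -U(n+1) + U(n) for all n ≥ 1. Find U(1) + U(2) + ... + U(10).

-99

U(3) = -(-2) + 5 = 7
U(4) = -7 + (-2) = -9
U(5) = -(-9) + 7 = 16
U(6) = -16 + (-9) = -25
U(7) = -(-25) + 16 = 41
U(8) = -41 + (-25) = -66
U(9) = -(-66) + 41 = 107
U(10) = -107 + (-66) = -173
Sum = 5 + (-2) + 7 + (-9) + 16 + (-25) + 41 + (-66) + 107 + (-173) = -99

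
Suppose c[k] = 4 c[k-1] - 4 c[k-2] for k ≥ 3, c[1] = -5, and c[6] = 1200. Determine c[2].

7

Let c[2] = x.
c[3] = 20 + 4x
c[4] = 80 + 12x
c[5] = 240 + 32x
c[6] = 640 + 80x
So 640 + 80x = 1200, giving x = 7.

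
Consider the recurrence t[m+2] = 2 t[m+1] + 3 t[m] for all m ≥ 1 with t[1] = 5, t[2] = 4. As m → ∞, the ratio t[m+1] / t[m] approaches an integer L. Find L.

3

The characteristic equation is r^2 - 2r - 3 = 0, which factors as (r - 3)(r + 1) = 0.
So the roots are 3 and -1. Since |3| > |-1| and the coefficient of 3^m is non-zero, the ratio tends to 3.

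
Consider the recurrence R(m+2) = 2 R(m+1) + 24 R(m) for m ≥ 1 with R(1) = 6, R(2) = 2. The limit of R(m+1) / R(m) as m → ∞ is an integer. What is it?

6

The characteristic equation is r^2 - 2r - 24 = 0, which factors as (r - 6)(r + 4) = 0.
So the roots are 6 and -4. Since |6| > |-4| and the coefficient of 6^m is non-zero, the ratio tends to 6.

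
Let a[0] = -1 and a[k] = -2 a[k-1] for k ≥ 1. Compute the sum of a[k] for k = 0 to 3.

5

a[1] = -2·(-1) = 2
a[2] = -2·2 = -4
a[3] = -2·(-4) = 8
Sum = (-1) + 2 + (-4) + 8 = 5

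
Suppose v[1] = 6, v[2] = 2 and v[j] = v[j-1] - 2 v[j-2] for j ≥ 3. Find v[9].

v[3] = 2 - 2(6) = -10
v[4] = (-10) - 2(2) = -14
v[5] = (-14) - 2(-10) = 6
v[6] = 6 - 2(-14) = 34
v[7] = 34 - 2(6) = 22
v[8] = 22 - 2(34) = -46
v[9] = (-46) - 2(22) = -90

-90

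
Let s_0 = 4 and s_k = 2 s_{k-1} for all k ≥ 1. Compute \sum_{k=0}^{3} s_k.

s_1 = 2(4) = 8
s_2 = 2(8) = 16
s_3 = 2(16) = 32
Sum = 4 + 8 + 16 + 32 = 60

60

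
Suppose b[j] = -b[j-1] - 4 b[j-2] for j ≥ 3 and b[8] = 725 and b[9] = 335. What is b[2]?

5

Rearranging, b[j-2] = (b[j] + b[j-1]) / -4.
b[7] = (335 + 725) / -4 = 1060/-4 = -265
b[6] = (725 + (-265)) / -4 = 460/-4 = -115
b[5] = (-265 + (-115)) / -4 = -380/-4 = 95
b[4] = (-115 + 95) / -4 = -20/-4 = 5
b[3] = (95 + 5) / -4 = 100/-4 = -25
b[2] = (5 + (-25)) / -4 = -20/-4 = 5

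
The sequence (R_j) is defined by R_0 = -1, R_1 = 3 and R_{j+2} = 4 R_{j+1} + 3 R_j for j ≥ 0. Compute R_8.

96543

R_2 = 4(3) + 3(-1) = 9
R_3 = 4(9) + 3(3) = 45
R_4 = 4(45) + 3(9) = 207
R_5 = 4(207) + 3(45) = 963
R_6 = 4(963) + 3(207) = 4473
R_7 = 4(4473) + 3(963) = 20781
R_8 = 4(20781) + 3(4473) = 96543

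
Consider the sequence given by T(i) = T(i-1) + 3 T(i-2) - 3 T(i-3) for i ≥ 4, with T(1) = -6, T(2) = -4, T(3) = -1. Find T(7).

T(4) = (-1) + 3·(-4) - 3·(-6) = 5
T(5) = 5 + 3·(-1) - 3·(-4) = 14
T(6) = 14 + 3·5 - 3·(-1) = 32
T(7) = 32 + 3·14 - 3·5 = 59

59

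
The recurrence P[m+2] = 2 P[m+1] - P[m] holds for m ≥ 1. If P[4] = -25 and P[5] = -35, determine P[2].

-5

Rearranging, P[m-2] = -(P[m] - 2 P[m-1]).
P[3] = -(-35 - 2(-25)) = -15
P[2] = -(-25 - 2(-15)) = -5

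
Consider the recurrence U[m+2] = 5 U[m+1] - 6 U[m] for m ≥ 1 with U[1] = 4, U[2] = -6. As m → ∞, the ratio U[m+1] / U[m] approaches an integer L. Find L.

3

The characteristic equation is r^2 - 5r + 6 = 0, which factors as (r - 3)(r - 2) = 0.
So the roots are 3 and 2. Since |3| > |2| and the coefficient of 3^m is non-zero, the ratio tends to 3.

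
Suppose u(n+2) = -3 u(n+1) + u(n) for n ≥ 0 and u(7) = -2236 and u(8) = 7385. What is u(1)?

-4

Rearranging, u(n-2) = u(n) + 3 u(n-1).
u(6) = 7385 + 3·(-2236) = 677
u(5) = -2236 + 3·677 = -205
u(4) = 677 + 3·(-205) = 62
u(3) = -205 + 3·62 = -19
u(2) = 62 + 3·(-19) = 5
u(1) = -19 + 3·5 = -4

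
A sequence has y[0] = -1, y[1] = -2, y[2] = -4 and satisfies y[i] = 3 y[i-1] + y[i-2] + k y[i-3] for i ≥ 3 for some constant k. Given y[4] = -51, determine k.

1

y[3] = -14 - k
y[4] = -46 - 5k
So -46 - 5k = -51, giving k = 1.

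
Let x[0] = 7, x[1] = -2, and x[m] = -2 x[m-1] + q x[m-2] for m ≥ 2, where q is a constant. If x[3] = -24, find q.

x[2] = 4 + 7q
x[3] = -8 - 16q
So -8 - 16q = -24, giving q = 1.

1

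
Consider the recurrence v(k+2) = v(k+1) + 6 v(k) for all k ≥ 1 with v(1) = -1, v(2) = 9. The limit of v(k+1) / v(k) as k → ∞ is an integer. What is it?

The characteristic equation is r^2 - r - 6 = 0, which factors as (r - 3)(r + 2) = 0.
So the roots are 3 and -2. Since |3| > |-2| and the coefficient of 3^k is non-zero, the ratio tends to 3.

3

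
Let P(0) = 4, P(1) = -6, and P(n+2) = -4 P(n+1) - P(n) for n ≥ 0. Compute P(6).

P(2) = -4(-6) - 4 = 20
P(3) = -4(20) - (-6) = -74
P(4) = -4(-74) - 20 = 276
P(5) = -4(276) - (-74) = -1030
P(6) = -4(-1030) - 276 = 3844

3844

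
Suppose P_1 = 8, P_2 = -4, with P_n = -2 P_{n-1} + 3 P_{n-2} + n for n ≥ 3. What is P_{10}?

P_3 = -2(-4) + 3(8) + 3 = 35
P_4 = -2(35) + 3(-4) + 4 = -78
P_5 = -2(-78) + 3(35) + 5 = 266
P_6 = -2(266) + 3(-78) + 6 = -760
P_7 = -2(-760) + 3(266) + 7 = 2325
P_8 = -2(2325) + 3(-760) + 8 = -6922
P_9 = -2(-6922) + 3(2325) + 9 = 20828
P_{10} = -2(20828) + 3(-6922) + 10 = -62412

-62412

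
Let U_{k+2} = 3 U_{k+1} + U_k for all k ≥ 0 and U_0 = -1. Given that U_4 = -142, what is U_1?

-4

Let U_1 = z.
U_2 = -1 + 3z
U_3 = -3 + 10z
U_4 = -10 + 33z
So -10 + 33z = -142, giving z = -4.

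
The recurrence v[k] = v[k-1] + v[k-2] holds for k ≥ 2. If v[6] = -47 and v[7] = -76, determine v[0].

Rearranging, v[k-2] = v[k] - v[k-1].
v[5] = -76 - (-47) = -29
v[4] = -47 - (-29) = -18
v[3] = -29 - (-18) = -11
v[2] = -18 - (-11) = -7
v[1] = -11 - (-7) = -4
v[0] = -7 - (-4) = -3

-3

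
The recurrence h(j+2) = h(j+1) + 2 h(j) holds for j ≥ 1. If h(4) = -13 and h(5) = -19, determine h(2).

Rearranging, h(j-2) = (h(j) - h(j-1)) / 2.
h(3) = (-19 - (-13)) / 2 = -6/2 = -3
h(2) = (-13 - (-3)) / 2 = -10/2 = -5

-5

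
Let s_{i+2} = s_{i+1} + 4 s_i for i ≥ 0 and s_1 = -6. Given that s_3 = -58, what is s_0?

-7

Let s_0 = w.
s_2 = -6 + 4w
s_3 = -30 + 4w
So -30 + 4w = -58, giving w = -7.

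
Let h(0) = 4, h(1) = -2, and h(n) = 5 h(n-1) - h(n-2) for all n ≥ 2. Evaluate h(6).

h(2) = 5(-2) - 4 = -14
h(3) = 5(-14) - (-2) = -68
h(4) = 5(-68) - (-14) = -326
h(5) = 5(-326) - (-68) = -1562
h(6) = 5(-1562) - (-326) = -7484

-7484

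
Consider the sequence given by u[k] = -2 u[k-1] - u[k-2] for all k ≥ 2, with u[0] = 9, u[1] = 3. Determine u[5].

51

u[2] = -2*3 - 9 = -15
u[3] = -2*(-15) - 3 = 27
u[4] = -2*27 - (-15) = -39
u[5] = -2*(-39) - 27 = 51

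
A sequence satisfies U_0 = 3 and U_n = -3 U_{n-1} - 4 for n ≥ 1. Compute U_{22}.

125524238435

The fixed point is -4/(1 + 3) = -1, so U_n + 1 = -3(U_{n-1} + 1).
Hence U_n = 4·(-3)^n - 1.
U_{22} = 4·(-3)^{22} - 1 = 4·31381059609 - 1 = 125524238435.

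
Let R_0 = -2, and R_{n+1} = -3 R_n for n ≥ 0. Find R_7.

R_1 = -3(-2) = 6
R_2 = -3(6) = -18
R_3 = -3(-18) = 54
R_4 = -3(54) = -162
R_5 = -3(-162) = 486
R_6 = -3(486) = -1458
R_7 = -3(-1458) = 4374

4374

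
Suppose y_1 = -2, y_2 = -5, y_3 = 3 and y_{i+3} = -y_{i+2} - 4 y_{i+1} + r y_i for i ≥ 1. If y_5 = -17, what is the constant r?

-4

y_4 = 17 - 2r
y_5 = -29 - 3r
So -29 - 3r = -17, giving r = -4.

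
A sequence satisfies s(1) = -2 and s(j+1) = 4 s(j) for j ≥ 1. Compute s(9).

-131072

s(2) = 4·(-2) = -8
s(3) = 4·(-8) = -32
s(4) = 4·(-32) = -128
s(5) = 4·(-128) = -512
s(6) = 4·(-512) = -2048
s(7) = 4·(-2048) = -8192
s(8) = 4·(-8192) = -32768
s(9) = 4·(-32768) = -131072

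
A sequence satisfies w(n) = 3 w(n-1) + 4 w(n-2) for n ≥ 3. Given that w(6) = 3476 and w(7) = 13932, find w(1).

9

Rearranging, w(n-2) = (w(n) - 3 w(n-1)) / 4.
w(5) = (13932 - 3(3476)) / 4 = 3504/4 = 876
w(4) = (3476 - 3(876)) / 4 = 848/4 = 212
w(3) = (876 - 3(212)) / 4 = 240/4 = 60
w(2) = (212 - 3(60)) / 4 = 32/4 = 8
w(1) = (60 - 3(8)) / 4 = 36/4 = 9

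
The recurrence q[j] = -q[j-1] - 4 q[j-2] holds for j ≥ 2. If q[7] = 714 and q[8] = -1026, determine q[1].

Rearranging, q[j-2] = (q[j] + q[j-1]) / -4.
q[6] = (-1026 + 714) / -4 = -312/-4 = 78
q[5] = (714 + 78) / -4 = 792/-4 = -198
q[4] = (78 + (-198)) / -4 = -120/-4 = 30
q[3] = (-198 + 30) / -4 = -168/-4 = 42
q[2] = (30 + 42) / -4 = 72/-4 = -18
q[1] = (42 + (-18)) / -4 = 24/-4 = -6

-6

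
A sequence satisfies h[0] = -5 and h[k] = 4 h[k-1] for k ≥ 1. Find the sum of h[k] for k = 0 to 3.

-425

h[1] = 4·(-5) = -20
h[2] = 4·(-20) = -80
h[3] = 4·(-80) = -320
Sum = (-5) + (-20) + (-80) + (-320) = -425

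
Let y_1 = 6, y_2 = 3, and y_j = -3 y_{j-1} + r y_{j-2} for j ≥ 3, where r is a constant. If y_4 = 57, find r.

y_3 = -9 + 6r
y_4 = 27 - 15r
So 27 - 15r = 57, giving r = -2.

-2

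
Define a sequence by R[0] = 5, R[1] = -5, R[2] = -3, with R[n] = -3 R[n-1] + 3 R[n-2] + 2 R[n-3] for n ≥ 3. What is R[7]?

R[3] = -3*(-3) + 3*(-5) + 2*5 = 4
R[4] = -3*4 + 3*(-3) + 2*(-5) = -31
R[5] = -3*(-31) + 3*4 + 2*(-3) = 99
R[6] = -3*99 + 3*(-31) + 2*4 = -382
R[7] = -3*(-382) + 3*99 + 2*(-31) = 1381

1381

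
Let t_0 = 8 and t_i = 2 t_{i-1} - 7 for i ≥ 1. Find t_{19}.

524295

The fixed point is -7/(1 - 2) = 7, so t_i - 7 = 2(t_{i-1} - 7).
Hence t_i = 1·2^i + 7.
t_{19} = 1·2^{19} + 7 = 1·524288 + 7 = 524295.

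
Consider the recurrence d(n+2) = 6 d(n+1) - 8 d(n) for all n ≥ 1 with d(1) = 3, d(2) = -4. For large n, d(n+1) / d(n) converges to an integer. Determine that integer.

The characteristic equation is r^2 - 6r + 8 = 0, which factors as (r - 4)(r - 2) = 0.
So the roots are 4 and 2. Since |4| > |2| and the coefficient of 4^n is non-zero, the ratio tends to 4.

4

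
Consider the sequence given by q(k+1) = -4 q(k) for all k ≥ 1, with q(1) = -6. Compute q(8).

q(2) = -4(-6) = 24
q(3) = -4(24) = -96
q(4) = -4(-96) = 384
q(5) = -4(384) = -1536
q(6) = -4(-1536) = 6144
q(7) = -4(6144) = -24576
q(8) = -4(-24576) = 98304

98304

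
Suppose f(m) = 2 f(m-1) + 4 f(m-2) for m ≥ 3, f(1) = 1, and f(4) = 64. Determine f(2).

7

Let f(2) = v.
f(3) = 4 + 2v
f(4) = 8 + 8v
So 8 + 8v = 64, giving v = 7.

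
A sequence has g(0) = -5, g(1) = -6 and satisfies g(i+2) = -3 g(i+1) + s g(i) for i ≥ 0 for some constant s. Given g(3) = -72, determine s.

g(2) = 18 - 5s
g(3) = -54 + 9s
So -54 + 9s = -72, giving s = -2.

-2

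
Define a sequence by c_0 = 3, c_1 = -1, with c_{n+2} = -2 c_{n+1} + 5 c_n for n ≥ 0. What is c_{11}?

-898199

c_2 = -2(-1) + 5(3) = 17
c_3 = -2(17) + 5(-1) = -39
c_4 = -2(-39) + 5(17) = 163
c_5 = -2(163) + 5(-39) = -521
c_6 = -2(-521) + 5(163) = 1857
c_7 = -2(1857) + 5(-521) = -6319
c_8 = -2(-6319) + 5(1857) = 21923
c_9 = -2(21923) + 5(-6319) = -75441
c_{10} = -2(-75441) + 5(21923) = 260497
c_{11} = -2(260497) + 5(-75441) = -898199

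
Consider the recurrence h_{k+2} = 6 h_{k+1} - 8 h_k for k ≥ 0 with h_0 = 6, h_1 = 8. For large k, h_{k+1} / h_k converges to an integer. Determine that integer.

4

The characteristic equation is r^2 - 6r + 8 = 0, which factors as (r - 4)(r - 2) = 0.
So the roots are 4 and 2. Since |4| > |2| and the coefficient of 4^k is non-zero, the ratio tends to 4.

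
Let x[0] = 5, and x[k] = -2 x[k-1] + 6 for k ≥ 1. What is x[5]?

x[1] = -2*5 + 6 = -4
x[2] = -2*(-4) + 6 = 14
x[3] = -2*14 + 6 = -22
x[4] = -2*(-22) + 6 = 50
x[5] = -2*50 + 6 = -94

-94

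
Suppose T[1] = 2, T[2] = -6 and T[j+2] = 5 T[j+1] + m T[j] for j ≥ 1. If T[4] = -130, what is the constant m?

T[3] = -30 + 2m
T[4] = -150 + 4m
So -150 + 4m = -130, giving m = 5.

5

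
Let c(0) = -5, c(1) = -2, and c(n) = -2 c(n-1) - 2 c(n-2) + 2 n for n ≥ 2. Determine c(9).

-42

c(2) = -2·(-2) - 2·(-5) + 4 = 18
c(3) = -2·18 - 2·(-2) + 6 = -26
c(4) = -2·(-26) - 2·18 + 8 = 24
c(5) = -2·24 - 2·(-26) + 10 = 14
c(6) = -2·14 - 2·24 + 12 = -64
c(7) = -2·(-64) - 2·14 + 14 = 114
c(8) = -2·114 - 2·(-64) + 16 = -84
c(9) = -2·(-84) - 2·114 + 18 = -42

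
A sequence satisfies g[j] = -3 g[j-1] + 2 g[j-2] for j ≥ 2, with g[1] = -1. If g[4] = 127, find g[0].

4

Let g[0] = v.
g[2] = 3 + 2v
g[3] = -11 - 6v
g[4] = 39 + 22v
So 39 + 22v = 127, giving v = 4.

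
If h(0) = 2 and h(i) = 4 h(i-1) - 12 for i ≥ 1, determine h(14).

The fixed point is -12/(1 - 4) = 4, so h(i) - 4 = 4(h(i-1) - 4).
Hence h(i) = -2·4^i + 4.
h(14) = -2·4^{14} + 4 = -2·268435456 + 4 = -536870908.

-536870908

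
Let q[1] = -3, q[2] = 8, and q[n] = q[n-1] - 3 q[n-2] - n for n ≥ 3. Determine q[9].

q[3] = 8 - 3(-3) - 3 = 14
q[4] = 14 - 3(8) - 4 = -14
q[5] = (-14) - 3(14) - 5 = -61
q[6] = (-61) - 3(-14) - 6 = -25
q[7] = (-25) - 3(-61) - 7 = 151
q[8] = 151 - 3(-25) - 8 = 218
q[9] = 218 - 3(151) - 9 = -244

-244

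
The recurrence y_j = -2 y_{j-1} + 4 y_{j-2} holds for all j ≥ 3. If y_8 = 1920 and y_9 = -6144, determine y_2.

Rearranging, y_{j-2} = (y_j + 2 y_{j-1}) / 4.
y_7 = (-6144 + 2(1920)) / 4 = -2304/4 = -576
y_6 = (1920 + 2(-576)) / 4 = 768/4 = 192
y_5 = (-576 + 2(192)) / 4 = -192/4 = -48
y_4 = (192 + 2(-48)) / 4 = 96/4 = 24
y_3 = (-48 + 2(24)) / 4 = 0/4 = 0
y_2 = (24 + 2(0)) / 4 = 24/4 = 6

6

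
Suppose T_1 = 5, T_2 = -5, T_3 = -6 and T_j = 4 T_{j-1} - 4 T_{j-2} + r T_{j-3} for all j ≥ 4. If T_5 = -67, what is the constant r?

T_4 = -4 + 5r
T_5 = 8 + 15r
So 8 + 15r = -67, giving r = -5.

-5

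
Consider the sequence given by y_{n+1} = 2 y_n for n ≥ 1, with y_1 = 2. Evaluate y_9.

512

y_2 = 2(2) = 4
y_3 = 2(4) = 8
y_4 = 2(8) = 16
y_5 = 2(16) = 32
y_6 = 2(32) = 64
y_7 = 2(64) = 128
y_8 = 2(128) = 256
y_9 = 2(256) = 512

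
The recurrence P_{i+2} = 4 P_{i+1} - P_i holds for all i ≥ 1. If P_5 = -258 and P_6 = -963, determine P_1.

Rearranging, P_{i-2} = -(P_i - 4 P_{i-1}).
P_4 = -(-963 - 4(-258)) = -69
P_3 = -(-258 - 4(-69)) = -18
P_2 = -(-69 - 4(-18)) = -3
P_1 = -(-18 - 4(-3)) = 6

6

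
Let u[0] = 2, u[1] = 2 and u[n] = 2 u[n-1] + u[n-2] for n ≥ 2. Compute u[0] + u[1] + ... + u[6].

338

u[2] = 2·2 + 2 = 6
u[3] = 2·6 + 2 = 14
u[4] = 2·14 + 6 = 34
u[5] = 2·34 + 14 = 82
u[6] = 2·82 + 34 = 198
Sum = 2 + 2 + 6 + 14 + 34 + 82 + 198 = 338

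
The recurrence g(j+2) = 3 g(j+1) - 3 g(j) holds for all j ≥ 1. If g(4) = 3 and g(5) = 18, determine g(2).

-4

Rearranging, g(j-2) = (g(j) - 3 g(j-1)) / -3.
g(3) = (18 - 3·3) / -3 = 9/-3 = -3
g(2) = (3 - 3·(-3)) / -3 = 12/-3 = -4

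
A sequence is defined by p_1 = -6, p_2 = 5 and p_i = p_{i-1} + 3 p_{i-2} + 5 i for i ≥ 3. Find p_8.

p_3 = 5 + 3·(-6) + 15 = 2
p_4 = 2 + 3·5 + 20 = 37
p_5 = 37 + 3·2 + 25 = 68
p_6 = 68 + 3·37 + 30 = 209
p_7 = 209 + 3·68 + 35 = 448
p_8 = 448 + 3·209 + 40 = 1115

1115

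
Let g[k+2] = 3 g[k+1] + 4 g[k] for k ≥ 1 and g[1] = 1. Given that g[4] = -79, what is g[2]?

Let g[2] = w.
g[3] = 4 + 3w
g[4] = 12 + 13w
So 12 + 13w = -79, giving w = -7.

-7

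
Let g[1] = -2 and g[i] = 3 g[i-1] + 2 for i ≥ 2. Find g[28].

-7625597484988

The fixed point is 2/(1 - 3) = -1, so g[i] + 1 = 3(g[i-1] + 1).
Hence g[i] = -1·3^{i-1} - 1.
g[28] = -1·3^{27} - 1 = -1·7625597484987 - 1 = -7625597484988.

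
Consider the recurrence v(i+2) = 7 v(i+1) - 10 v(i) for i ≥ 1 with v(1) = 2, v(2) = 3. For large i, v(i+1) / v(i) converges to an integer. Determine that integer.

The characteristic equation is r^2 - 7r + 10 = 0, which factors as (r - 5)(r - 2) = 0.
So the roots are 5 and 2. Since |5| > |2| and the coefficient of 5^i is non-zero, the ratio tends to 5.

5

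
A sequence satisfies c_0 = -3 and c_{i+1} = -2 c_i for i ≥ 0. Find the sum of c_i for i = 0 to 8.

c_1 = -2·(-3) = 6
c_2 = -2·6 = -12
c_3 = -2·(-12) = 24
c_4 = -2·24 = -48
c_5 = -2·(-48) = 96
c_6 = -2·96 = -192
c_7 = -2·(-192) = 384
c_8 = -2·384 = -768
Sum = (-3) + 6 + (-12) + 24 + (-48) + 96 + (-192) + 384 + (-768) = -513

-513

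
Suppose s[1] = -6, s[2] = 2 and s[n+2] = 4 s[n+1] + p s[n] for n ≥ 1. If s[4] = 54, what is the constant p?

-1

s[3] = 8 - 6p
s[4] = 32 - 22p
So 32 - 22p = 54, giving p = -1.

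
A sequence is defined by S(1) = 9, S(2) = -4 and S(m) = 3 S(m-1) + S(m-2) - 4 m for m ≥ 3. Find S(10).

S(3) = 3·(-4) + 9 - 12 = -15
S(4) = 3·(-15) + (-4) - 16 = -65
S(5) = 3·(-65) + (-15) - 20 = -230
S(6) = 3·(-230) + (-65) - 24 = -779
S(7) = 3·(-779) + (-230) - 28 = -2595
S(8) = 3·(-2595) + (-779) - 32 = -8596
S(9) = 3·(-8596) + (-2595) - 36 = -28419
S(10) = 3·(-28419) + (-8596) - 40 = -93893

-93893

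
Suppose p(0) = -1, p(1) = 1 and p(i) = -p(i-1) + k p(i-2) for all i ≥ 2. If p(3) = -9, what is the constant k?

p(2) = -1 - k
p(3) = 1 + 2k
So 1 + 2k = -9, giving k = -5.

-5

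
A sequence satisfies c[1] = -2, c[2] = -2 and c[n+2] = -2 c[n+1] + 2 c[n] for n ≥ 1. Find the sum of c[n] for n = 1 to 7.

40

c[3] = -2(-2) + 2(-2) = 0
c[4] = -2(0) + 2(-2) = -4
c[5] = -2(-4) + 2(0) = 8
c[6] = -2(8) + 2(-4) = -24
c[7] = -2(-24) + 2(8) = 64
Sum = (-2) + (-2) + 0 + (-4) + 8 + (-24) + 64 = 40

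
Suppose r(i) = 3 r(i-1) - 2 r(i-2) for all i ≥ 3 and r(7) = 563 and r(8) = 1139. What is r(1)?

Rearranging, r(i-2) = (r(i) - 3 r(i-1)) / -2.
r(6) = (1139 - 3·563) / -2 = -550/-2 = 275
r(5) = (563 - 3·275) / -2 = -262/-2 = 131
r(4) = (275 - 3·131) / -2 = -118/-2 = 59
r(3) = (131 - 3·59) / -2 = -46/-2 = 23
r(2) = (59 - 3·23) / -2 = -10/-2 = 5
r(1) = (23 - 3·5) / -2 = 8/-2 = -4

-4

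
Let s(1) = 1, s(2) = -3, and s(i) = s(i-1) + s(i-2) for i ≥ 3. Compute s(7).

-19

s(3) = (-3) + 1 = -2
s(4) = (-2) + (-3) = -5
s(5) = (-5) + (-2) = -7
s(6) = (-7) + (-5) = -12
s(7) = (-12) + (-7) = -19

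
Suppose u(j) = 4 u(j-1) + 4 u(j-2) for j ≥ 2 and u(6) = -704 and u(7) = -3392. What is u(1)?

Rearranging, u(j-2) = (u(j) - 4 u(j-1)) / 4.
u(5) = (-3392 - 4·(-704)) / 4 = -576/4 = -144
u(4) = (-704 - 4·(-144)) / 4 = -128/4 = -32
u(3) = (-144 - 4·(-32)) / 4 = -16/4 = -4
u(2) = (-32 - 4·(-4)) / 4 = -16/4 = -4
u(1) = (-4 - 4·(-4)) / 4 = 12/4 = 3

3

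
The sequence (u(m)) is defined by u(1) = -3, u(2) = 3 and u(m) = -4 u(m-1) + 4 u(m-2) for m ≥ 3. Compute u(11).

u(3) = -4(3) + 4(-3) = -24
u(4) = -4(-24) + 4(3) = 108
u(5) = -4(108) + 4(-24) = -528
u(6) = -4(-528) + 4(108) = 2544
u(7) = -4(2544) + 4(-528) = -12288
u(8) = -4(-12288) + 4(2544) = 59328
u(9) = -4(59328) + 4(-12288) = -286464
u(10) = -4(-286464) + 4(59328) = 1383168
u(11) = -4(1383168) + 4(-286464) = -6678528

-6678528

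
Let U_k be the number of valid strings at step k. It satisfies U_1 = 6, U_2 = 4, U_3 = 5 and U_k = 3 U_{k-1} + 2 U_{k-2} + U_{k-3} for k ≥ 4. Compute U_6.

U_4 = 3·5 + 2·4 + 6 = 29
U_5 = 3·29 + 2·5 + 4 = 101
U_6 = 3·101 + 2·29 + 5 = 366

366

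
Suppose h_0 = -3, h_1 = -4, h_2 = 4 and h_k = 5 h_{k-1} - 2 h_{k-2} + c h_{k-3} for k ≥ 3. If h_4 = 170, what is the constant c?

h_3 = 28 - 3c
h_4 = 132 - 19c
So 132 - 19c = 170, giving c = -2.

-2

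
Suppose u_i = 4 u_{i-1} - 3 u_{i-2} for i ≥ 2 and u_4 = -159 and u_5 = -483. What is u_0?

Rearranging, u_{i-2} = (u_i - 4 u_{i-1}) / -3.
u_3 = (-483 - 4*(-159)) / -3 = 153/-3 = -51
u_2 = (-159 - 4*(-51)) / -3 = 45/-3 = -15
u_1 = (-51 - 4*(-15)) / -3 = 9/-3 = -3
u_0 = (-15 - 4*(-3)) / -3 = -3/-3 = 1

1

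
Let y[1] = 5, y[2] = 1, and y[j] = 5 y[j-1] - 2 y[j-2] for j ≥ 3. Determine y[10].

-247259

y[3] = 5*1 - 2*5 = -5
y[4] = 5*(-5) - 2*1 = -27
y[5] = 5*(-27) - 2*(-5) = -125
y[6] = 5*(-125) - 2*(-27) = -571
y[7] = 5*(-571) - 2*(-125) = -2605
y[8] = 5*(-2605) - 2*(-571) = -11883
y[9] = 5*(-11883) - 2*(-2605) = -54205
y[10] = 5*(-54205) - 2*(-11883) = -247259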